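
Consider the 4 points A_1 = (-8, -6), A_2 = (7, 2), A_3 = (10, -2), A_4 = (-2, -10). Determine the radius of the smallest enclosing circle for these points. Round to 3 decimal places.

9.220

The minimum enclosing circle of a finite set is fixed by two of the points (as a diameter) or three (as a circumcircle).
The farthest pair is A_1–A_3 with squared distance 340. The circle on this segment as diameter has centre (1, -4) and r² = 340/4 = 85.
Check A_2: distance² to centre = 72 ≤ 85, so it lies inside.
All remaining points lie in this disk, and no smaller disk contains both endpoints, so this is the minimum enclosing circle.
r = √85 ≈ 9.220.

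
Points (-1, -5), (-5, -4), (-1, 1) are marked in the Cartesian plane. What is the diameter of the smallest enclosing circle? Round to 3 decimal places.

6.600

Call the three points A, B, C in the order given.
Side lengths²: AB² = 17, AC² = 36, BC² = 41.
Since BC² = 41 < 36 + 17 = 53, the triangle is acute, so the smallest enclosing circle is the circumcircle.
Circumcentre = (-2.375, -2), r² = 10.890625.
Diameter = 2r = 2√(10.890625) ≈ 6.600.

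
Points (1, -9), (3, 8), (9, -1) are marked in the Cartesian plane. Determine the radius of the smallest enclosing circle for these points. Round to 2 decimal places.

Call the three points A, B, C in the order given.
Side lengths²: AB² = 293, AC² = 128, BC² = 117.
Since AB² = 293 ≥ 128 + 117 = 245, the angle opposite AB is not acute, so the smallest enclosing circle has AB as diameter.
Centre = midpoint of AB = (2, -0.5), r² = 293/4 = 73.25.
r = √(73.25) ≈ 8.56.

8.56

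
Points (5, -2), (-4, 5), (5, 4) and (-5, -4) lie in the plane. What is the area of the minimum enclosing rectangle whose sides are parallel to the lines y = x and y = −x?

In coordinates u = x + y, v = x − y the rectangle is axis-aligned; the map (x,y)→(u,v) scales areas by 2.
u-values: 3, 1, 9, -9; range = 9 − (-9) = 18.
v-values: 7, -9, 1, -1; range = 7 − (-9) = 16.
Area = (18 × 16) / 2 = 144.

144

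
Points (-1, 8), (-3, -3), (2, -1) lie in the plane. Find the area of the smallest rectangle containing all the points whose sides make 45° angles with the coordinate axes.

78

In coordinates u = x + y, v = x − y the rectangle is axis-aligned; the map (x,y)→(u,v) scales areas by 2.
u-values: 7, -6, 1; range = 7 − (-6) = 13.
v-values: -9, 0, 3; range = 3 − (-9) = 12.
Area = (13 × 12) / 2 = 78.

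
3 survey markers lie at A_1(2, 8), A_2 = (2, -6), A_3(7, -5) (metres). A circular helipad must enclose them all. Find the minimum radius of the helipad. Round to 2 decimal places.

Side lengths²: A_1A_2² = 196, A_1A_3² = 194, A_2A_3² = 26.
Since A_1A_2² = 196 < 194 + 26 = 220, the triangle is acute, so the smallest enclosing circle is the circumcircle.
Circumcentre = (3.2, 1), r² = 50.44.
r = √(50.44) ≈ 7.10.

7.10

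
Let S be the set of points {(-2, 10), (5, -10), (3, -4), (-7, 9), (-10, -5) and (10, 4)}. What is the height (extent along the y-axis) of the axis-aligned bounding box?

max y = 10, min y = -10, so height = 20.

20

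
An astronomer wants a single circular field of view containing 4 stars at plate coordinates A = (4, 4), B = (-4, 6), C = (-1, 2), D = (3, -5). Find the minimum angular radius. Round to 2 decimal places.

By Welzl's lemma the MEC is supported by two points (diametrically opposite) or three points (on a circumcircle).
The farthest pair is B–D with squared distance 170. The circle on this segment as diameter has centre (-0.5, 0.5) and r² = 170/4 = 42.5.
Check A: distance² to centre = 32.5 ≤ 42.5, so it lies inside.
All remaining points lie in this disk, and no smaller disk contains both endpoints, so this is the minimum enclosing circle.
r = √(42.5) ≈ 6.52.

6.52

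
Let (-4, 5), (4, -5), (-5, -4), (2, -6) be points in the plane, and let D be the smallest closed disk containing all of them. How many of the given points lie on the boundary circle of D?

3

A smallest enclosing disk is always determined by at most three of the input points on its boundary.
The farthest pair is (-4, 5)–(4, -5) with squared distance 164. The circle on this segment as diameter has centre (0, 0) and r² = 164/4 = 41.
Check (-5, -4): distance² to centre = 41 ≤ 41, so it lies inside.
All remaining points lie in this disk, and no smaller disk contains both endpoints, so this is the minimum enclosing circle.
The points at distance exactly r from the centre are (-4, 5), (4, -5), (-5, -4) — 3 points.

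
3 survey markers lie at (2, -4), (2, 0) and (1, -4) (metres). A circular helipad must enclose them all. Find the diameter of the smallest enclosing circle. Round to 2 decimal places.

Call the three points A, B, C in the order given.
Side lengths²: AB² = 16, AC² = 1, BC² = 17.
Since BC² = 17 ≥ 16 + 1 = 17, the angle opposite BC is not acute, so the smallest enclosing circle has BC as diameter.
Centre = midpoint of BC = (1.5, -2), r² = 17/4 = 4.25.
Diameter = 2r = 2√(4.25) ≈ 4.12.

4.12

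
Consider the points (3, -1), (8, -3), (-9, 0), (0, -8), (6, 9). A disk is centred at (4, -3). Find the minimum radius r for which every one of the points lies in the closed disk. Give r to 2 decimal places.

The required radius is the distance from (4, -3) to the farthest point.
Squared distances: 5, 16, 178, 41, 148.
Maximum is 178, attained at (-9, 0).
r = √178 ≈ 13.34.

13.34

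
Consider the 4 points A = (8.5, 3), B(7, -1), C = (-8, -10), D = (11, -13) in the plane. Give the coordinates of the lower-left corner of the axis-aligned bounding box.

x-range [-8, 11], y-range [-13, 3].
The lower-left corner is (-8, -13).

(-8, -13)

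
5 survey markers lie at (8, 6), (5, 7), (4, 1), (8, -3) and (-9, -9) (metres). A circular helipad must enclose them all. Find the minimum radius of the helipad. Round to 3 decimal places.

11.336

The minimum enclosing circle of a finite set is fixed by two of the points (as a diameter) or three (as a circumcircle).
The farthest pair is (8, 6)–(-9, -9) with squared distance 514. The circle on this segment as diameter has centre (-0.5, -1.5) and r² = 514/4 = 128.5.
Check (5, 7): distance² to centre = 102.5 ≤ 128.5, so it lies inside.
All remaining points lie in this disk, and no smaller disk contains both endpoints, so this is the minimum enclosing circle.
r = √(128.5) ≈ 11.336.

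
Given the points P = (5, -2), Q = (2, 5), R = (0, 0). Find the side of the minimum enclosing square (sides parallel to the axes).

7

The bounding box has width 5 and height 7.
An axis-aligned square enclosing the set must have side ≥ max(width, height).
So the minimum side is max(5, 7) = 7.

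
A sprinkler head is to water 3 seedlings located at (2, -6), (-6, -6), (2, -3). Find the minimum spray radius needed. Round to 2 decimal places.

4.27

Call the three points A, B, C in the order given.
Side lengths²: AB² = 64, AC² = 9, BC² = 73.
Since BC² = 73 ≥ 64 + 9 = 73, the angle opposite BC is not acute, so the smallest enclosing circle has BC as diameter.
Centre = midpoint of BC = (-2, -4.5), r² = 73/4 = 18.25.
r = √(18.25) ≈ 4.27.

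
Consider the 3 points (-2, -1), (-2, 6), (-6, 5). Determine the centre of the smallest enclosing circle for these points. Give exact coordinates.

(-3.25, 2.5)

Call the three points A, B, C in the order given.
Side lengths²: AB² = 49, AC² = 52, BC² = 17.
Since AC² = 52 < 49 + 17 = 66, the triangle is acute, so the smallest enclosing circle is the circumcircle.
Circumcentre = (-3.25, 2.5), r² = 13.8125.
Centre = (-3.25, 2.5).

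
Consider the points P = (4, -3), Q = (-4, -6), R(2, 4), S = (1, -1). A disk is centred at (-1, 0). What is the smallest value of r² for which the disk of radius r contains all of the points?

45

The required radius is the distance from (-1, 0) to the farthest point.
Squared distances: 34, 45, 25, 5.
Maximum is 45, attained at Q.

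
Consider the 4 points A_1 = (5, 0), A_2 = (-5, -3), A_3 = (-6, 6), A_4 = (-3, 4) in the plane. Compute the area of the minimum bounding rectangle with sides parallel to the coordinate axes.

99

x ranges over [-6, 5], width 11.
y ranges over [-3, 6], height 9.
Area = 11 × 9 = 99.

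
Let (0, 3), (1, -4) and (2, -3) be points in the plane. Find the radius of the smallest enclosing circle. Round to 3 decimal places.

Call the three points A, B, C in the order given.
Side lengths²: AB² = 50, AC² = 40, BC² = 2.
Since AB² = 50 ≥ 40 + 2 = 42, the angle opposite AB is not acute, so the smallest enclosing circle has AB as diameter.
Centre = midpoint of AB = (0.5, -0.5), r² = 50/4 = 12.5.
r = √(12.5) ≈ 3.536.

3.536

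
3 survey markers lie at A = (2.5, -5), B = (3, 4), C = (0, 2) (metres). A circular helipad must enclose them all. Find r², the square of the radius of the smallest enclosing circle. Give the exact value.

Side lengths²: AB² = 81.25, AC² = 55.25, BC² = 13.
Since AB² = 81.25 ≥ 55.25 + 13 = 68.25, the angle opposite AB is not acute, so the smallest enclosing circle has AB as diameter.
Centre = midpoint of AB = (2.75, -0.5), r² = 81.25/4 = 20.3125.

20.3125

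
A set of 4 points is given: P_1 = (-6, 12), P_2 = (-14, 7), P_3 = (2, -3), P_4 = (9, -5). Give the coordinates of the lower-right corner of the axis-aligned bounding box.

x-range [-14, 9], y-range [-5, 12].
The lower-right corner is (9, -5).

(9, -5)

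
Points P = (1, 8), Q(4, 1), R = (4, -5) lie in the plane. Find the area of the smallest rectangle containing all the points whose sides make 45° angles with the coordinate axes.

In coordinates u = x + y, v = x − y the rectangle is axis-aligned; the map (x,y)→(u,v) scales areas by 2.
u-values: 9, 5, -1; range = 9 − (-1) = 10.
v-values: -7, 3, 9; range = 9 − (-7) = 16.
Area = (10 × 16) / 2 = 80.

80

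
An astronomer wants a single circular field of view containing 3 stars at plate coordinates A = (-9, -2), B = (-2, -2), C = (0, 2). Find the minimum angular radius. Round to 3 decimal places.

Side lengths²: AB² = 49, AC² = 97, BC² = 20.
Since AC² = 97 ≥ 49 + 20 = 69, the angle opposite AC is not acute, so the smallest enclosing circle has AC as diameter.
Centre = midpoint of AC = (-4.5, 0), r² = 97/4 = 24.25.
r = √(24.25) ≈ 4.924.

4.924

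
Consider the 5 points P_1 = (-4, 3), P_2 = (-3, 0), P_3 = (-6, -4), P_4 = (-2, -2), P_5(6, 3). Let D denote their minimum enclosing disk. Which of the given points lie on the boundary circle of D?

P_3, P_5

The minimum enclosing circle of a finite set is fixed by two of the points (as a diameter) or three (as a circumcircle).
The farthest pair is P_3–P_5 with squared distance 193. The circle on this segment as diameter has centre (0, -0.5) and r² = 193/4 = 48.25.
Check P_1: distance² to centre = 28.25 ≤ 48.25, so it lies inside.
All remaining points lie in this disk, and no smaller disk contains both endpoints, so this is the minimum enclosing circle.
The points at distance exactly r from the centre are P_3, P_5 — 2 points.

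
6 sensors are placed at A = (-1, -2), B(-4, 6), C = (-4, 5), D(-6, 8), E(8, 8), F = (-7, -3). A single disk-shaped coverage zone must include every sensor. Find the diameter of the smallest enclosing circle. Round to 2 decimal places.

The farthest pair is E–F with squared distance 346. The circle on this segment as diameter has centre (0.5, 2.5) and r² = 346/4 = 86.5.
Check A: distance² to centre = 22.5 ≤ 86.5, so it lies inside.
All remaining points lie in this disk, and no smaller disk contains both endpoints, so this is the minimum enclosing circle.
Diameter = 2r = 2√(86.5) ≈ 18.60.

18.60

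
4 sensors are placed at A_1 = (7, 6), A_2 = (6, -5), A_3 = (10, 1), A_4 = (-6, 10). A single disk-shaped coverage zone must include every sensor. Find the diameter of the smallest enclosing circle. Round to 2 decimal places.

19.26

The minimum enclosing circle of a finite set is fixed by two of the points (as a diameter) or three (as a circumcircle).
The minimum enclosing circle is determined by three boundary points: A_2, A_3, A_4.
Their circumcentre is (25/44, 65/22) with r² = 179621/1936.
The farthest remaining point A_1 is at distance² 98045/1936 ≤ 179621/1936.
Diameter = 2r = 2√(179621/1936) ≈ 19.26.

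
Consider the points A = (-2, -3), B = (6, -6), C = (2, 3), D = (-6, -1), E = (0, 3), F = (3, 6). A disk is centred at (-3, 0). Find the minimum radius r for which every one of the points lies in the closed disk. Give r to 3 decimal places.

The required radius is the distance from (-3, 0) to the farthest point.
Squared distances: 10, 117, 34, 10, 18, 72.
Maximum is 117, attained at B.
r = √117 ≈ 10.817.

10.817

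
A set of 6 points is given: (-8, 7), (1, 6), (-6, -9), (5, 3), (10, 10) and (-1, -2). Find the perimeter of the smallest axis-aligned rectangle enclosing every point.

Width = max x − min x = 10 − (-8) = 18.
Height = max y − min y = 10 − (-9) = 19.
Perimeter = 2(18 + 19) = 74.

74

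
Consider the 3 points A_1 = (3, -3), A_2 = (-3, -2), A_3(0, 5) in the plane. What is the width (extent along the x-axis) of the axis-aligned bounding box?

max x = 3, min x = -3, so width = 6.

6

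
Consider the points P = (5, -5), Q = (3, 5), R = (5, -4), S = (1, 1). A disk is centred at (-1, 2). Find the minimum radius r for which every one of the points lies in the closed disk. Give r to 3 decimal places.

9.220

The required radius is the distance from (-1, 2) to the farthest point.
Squared distances: 85, 25, 72, 5.
Maximum is 85, attained at P.
r = √85 ≈ 9.220.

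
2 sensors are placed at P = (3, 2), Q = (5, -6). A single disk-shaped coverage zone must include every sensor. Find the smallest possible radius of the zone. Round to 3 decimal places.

The smallest circle enclosing two points has them as diameter endpoints.
Centre = midpoint = (4, -2); r² = |PQ|²/4 = 68/4 = 17.
r = √17 ≈ 4.123.

4.123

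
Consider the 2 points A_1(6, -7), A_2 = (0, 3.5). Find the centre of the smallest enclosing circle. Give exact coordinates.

The smallest circle enclosing two points has them as diameter endpoints.
Centre = midpoint = (3, -1.75); r² = |A_1A_2|²/4 = 146.25/4 = 36.5625.
Centre = (3, -1.75).

(3, -1.75)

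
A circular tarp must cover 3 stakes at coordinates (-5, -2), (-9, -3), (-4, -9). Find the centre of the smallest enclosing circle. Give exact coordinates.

(-359/58, -333/58)

Call the three points A, B, C in the order given.
Side lengths²: AB² = 17, AC² = 50, BC² = 61.
Since BC² = 61 < 50 + 17 = 67, the triangle is acute, so the smallest enclosing circle is the circumcircle.
Circumcentre = (-359/58, -333/58), r² = 25925/1682.
Centre = (-359/58, -333/58).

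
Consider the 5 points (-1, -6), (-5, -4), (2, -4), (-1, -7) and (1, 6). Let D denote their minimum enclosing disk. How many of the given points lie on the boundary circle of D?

The minimum enclosing circle of a finite set is fixed by two of the points (as a diameter) or three (as a circumcircle).
The farthest pair is (-1, -7)–(1, 6) with squared distance 173. The circle on this segment as diameter has centre (0, -0.5) and r² = 173/4 = 43.25.
Check (-1, -6): distance² to centre = 31.25 ≤ 43.25, so it lies inside.
All remaining points lie in this disk, and no smaller disk contains both endpoints, so this is the minimum enclosing circle.
The points at distance exactly r from the centre are (-1, -7), (1, 6) — 2 points.

2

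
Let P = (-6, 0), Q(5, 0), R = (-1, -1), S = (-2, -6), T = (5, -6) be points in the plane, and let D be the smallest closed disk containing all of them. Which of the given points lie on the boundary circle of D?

The minimum enclosing circle of a finite set is fixed by two of the points (as a diameter) or three (as a circumcircle).
The farthest pair is P–T with squared distance 157. The circle on this segment as diameter has centre (-0.5, -3) and r² = 157/4 = 39.25.
Check Q: distance² to centre = 39.25 ≤ 39.25, so it lies inside.
All remaining points lie in this disk, and no smaller disk contains both endpoints, so this is the minimum enclosing circle.
The points at distance exactly r from the centre are P, Q, T — 3 points.

P, Q, T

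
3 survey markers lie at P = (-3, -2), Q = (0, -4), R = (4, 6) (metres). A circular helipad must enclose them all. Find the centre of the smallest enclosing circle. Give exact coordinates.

Side lengths²: PQ² = 13, PR² = 113, QR² = 116.
Since QR² = 116 < 113 + 13 = 126, the triangle is acute, so the smallest enclosing circle is the circumcircle.
Circumcentre = (51/38, 24/19), r² = 42601/1444.
Centre = (51/38, 24/19).

(51/38, 24/19)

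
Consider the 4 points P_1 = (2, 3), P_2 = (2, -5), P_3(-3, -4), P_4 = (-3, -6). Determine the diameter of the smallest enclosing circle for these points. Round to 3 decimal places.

10.296

A smallest enclosing disk is always determined by at most three of the input points on its boundary.
The farthest pair is P_1–P_4 with squared distance 106. The circle on this segment as diameter has centre (-0.5, -1.5) and r² = 106/4 = 26.5.
Check P_2: distance² to centre = 18.5 ≤ 26.5, so it lies inside.
All remaining points lie in this disk, and no smaller disk contains both endpoints, so this is the minimum enclosing circle.
Diameter = 2r = 2√(26.5) ≈ 10.296.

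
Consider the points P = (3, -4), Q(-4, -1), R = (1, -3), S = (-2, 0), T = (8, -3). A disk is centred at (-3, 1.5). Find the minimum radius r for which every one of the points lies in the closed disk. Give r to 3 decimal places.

11.885

The required radius is the distance from (-3, 1.5) to the farthest point.
Squared distances: 66.25, 7.25, 36.25, 3.25, 141.25.
Maximum is 141.25, attained at T.
r = √(141.25) ≈ 11.885.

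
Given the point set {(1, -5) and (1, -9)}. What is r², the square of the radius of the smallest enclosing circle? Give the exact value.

The smallest circle enclosing two points has them as diameter endpoints.
Centre = midpoint = (1, -7); r² = |(1, -5)−(1, -9)|²/4 = 16/4 = 4.

4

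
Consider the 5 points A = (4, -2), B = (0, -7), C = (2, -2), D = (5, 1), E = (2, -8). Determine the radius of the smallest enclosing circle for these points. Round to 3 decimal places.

The minimum enclosing circle of a finite set is fixed by two of the points (as a diameter) or three (as a circumcircle).
The minimum enclosing circle is determined by three boundary points: B, D, E.
Their circumcentre is (43/14, -47/14) with r² = 2225/98.
The farthest remaining point C is at distance² 293/98 ≤ 2225/98.
r = √(2225/98) ≈ 4.765.

4.765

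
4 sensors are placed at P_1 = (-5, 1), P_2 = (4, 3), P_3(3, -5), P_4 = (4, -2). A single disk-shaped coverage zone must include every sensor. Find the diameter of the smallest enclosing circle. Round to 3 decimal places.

By Welzl's lemma the MEC is supported by two points (diametrically opposite) or three points (on a circumcircle).
The minimum enclosing circle is determined by three boundary points: P_1, P_2, P_3.
Their circumcentre is (1/14, -4/7) with r² = 5525/196.
The farthest remaining point P_4 is at distance² 3425/196 ≤ 5525/196.
Diameter = 2r = 2√(5525/196) ≈ 10.619.

10.619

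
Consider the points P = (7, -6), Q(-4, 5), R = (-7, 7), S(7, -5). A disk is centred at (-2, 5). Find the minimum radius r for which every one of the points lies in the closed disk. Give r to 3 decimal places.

14.213

The required radius is the distance from (-2, 5) to the farthest point.
Squared distances: 202, 4, 29, 181.
Maximum is 202, attained at P.
r = √202 ≈ 14.213.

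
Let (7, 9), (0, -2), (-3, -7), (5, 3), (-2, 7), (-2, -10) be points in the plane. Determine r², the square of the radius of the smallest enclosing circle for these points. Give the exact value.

By Welzl's lemma the MEC is supported by two points (diametrically opposite) or three points (on a circumcircle).
The farthest pair is (7, 9)–(-2, -10) with squared distance 442. The circle on this segment as diameter has centre (2.5, -0.5) and r² = 442/4 = 110.5.
Check (0, -2): distance² to centre = 8.5 ≤ 110.5, so it lies inside.
All remaining points lie in this disk, and no smaller disk contains both endpoints, so this is the minimum enclosing circle.

110.5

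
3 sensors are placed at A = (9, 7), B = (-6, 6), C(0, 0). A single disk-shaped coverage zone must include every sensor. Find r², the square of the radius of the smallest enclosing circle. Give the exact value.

56.5

Side lengths²: AB² = 226, AC² = 130, BC² = 72.
Since AB² = 226 ≥ 130 + 72 = 202, the angle opposite AB is not acute, so the smallest enclosing circle has AB as diameter.
Centre = midpoint of AB = (1.5, 6.5), r² = 226/4 = 56.5.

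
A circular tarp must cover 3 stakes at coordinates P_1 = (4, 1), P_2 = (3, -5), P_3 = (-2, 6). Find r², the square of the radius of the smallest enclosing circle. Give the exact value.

Side lengths²: P_1P_2² = 37, P_1P_3² = 61, P_2P_3² = 146.
Since P_2P_3² = 146 ≥ 61 + 37 = 98, the angle opposite P_2P_3 is not acute, so the smallest enclosing circle has P_2P_3 as diameter.
Centre = midpoint of P_2P_3 = (0.5, 0.5), r² = 146/4 = 36.5.

36.5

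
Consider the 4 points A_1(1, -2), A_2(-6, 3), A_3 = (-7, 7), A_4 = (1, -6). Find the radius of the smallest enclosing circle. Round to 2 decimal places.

By Welzl's lemma the MEC is supported by two points (diametrically opposite) or three points (on a circumcircle).
The farthest pair is A_3–A_4 with squared distance 233. The circle on this segment as diameter has centre (-3, 0.5) and r² = 233/4 = 58.25.
Check A_1: distance² to centre = 22.25 ≤ 58.25, so it lies inside.
All remaining points lie in this disk, and no smaller disk contains both endpoints, so this is the minimum enclosing circle.
r = √(58.25) ≈ 7.63.

7.63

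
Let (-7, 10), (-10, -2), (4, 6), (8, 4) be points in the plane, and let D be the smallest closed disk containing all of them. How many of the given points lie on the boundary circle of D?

3

By Welzl's lemma the MEC is supported by two points (diametrically opposite) or three points (on a circumcircle).
The minimum enclosing circle is determined by three boundary points: (-7, 10), (-10, -2), (8, 4).
Their circumcentre is (-31/22, 49/22) with r² = 22185/242.
The farthest remaining point (4, 6) is at distance² 10525/242 ≤ 22185/242.
The points at distance exactly r from the centre are (-7, 10), (-10, -2), (8, 4) — 3 points.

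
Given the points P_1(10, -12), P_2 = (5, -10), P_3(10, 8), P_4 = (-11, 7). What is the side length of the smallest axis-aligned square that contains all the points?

The bounding box has width 21 and height 20.
An axis-aligned square enclosing the set must have side ≥ max(width, height).
So the minimum side is max(21, 20) = 21.

21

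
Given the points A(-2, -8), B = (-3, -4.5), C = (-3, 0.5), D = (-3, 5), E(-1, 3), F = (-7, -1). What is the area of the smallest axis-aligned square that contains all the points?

The bounding box has width 6 and height 13.
An axis-aligned square enclosing the set must have side ≥ max(width, height).
So the minimum side is max(6, 13) = 13.
Area = 13² = 169.

169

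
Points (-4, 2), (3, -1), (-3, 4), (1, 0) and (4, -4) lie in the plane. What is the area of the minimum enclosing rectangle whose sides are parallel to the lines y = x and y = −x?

30

In coordinates u = x + y, v = x − y the rectangle is axis-aligned; the map (x,y)→(u,v) scales areas by 2.
u-values: -2, 2, 1, 1, 0; range = 2 − (-2) = 4.
v-values: -6, 4, -7, 1, 8; range = 8 − (-7) = 15.
Area = (4 × 15) / 2 = 30.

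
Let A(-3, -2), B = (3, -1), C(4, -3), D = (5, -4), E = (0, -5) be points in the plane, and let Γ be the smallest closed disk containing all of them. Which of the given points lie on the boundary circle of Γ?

A, D

A smallest enclosing disk is always determined by at most three of the input points on its boundary.
The farthest pair is A–D with squared distance 68. The circle on this segment as diameter has centre (1, -3) and r² = 68/4 = 17.
Check B: distance² to centre = 8 ≤ 17, so it lies inside.
All remaining points lie in this disk, and no smaller disk contains both endpoints, so this is the minimum enclosing circle.
The points at distance exactly r from the centre are A, D — 2 points.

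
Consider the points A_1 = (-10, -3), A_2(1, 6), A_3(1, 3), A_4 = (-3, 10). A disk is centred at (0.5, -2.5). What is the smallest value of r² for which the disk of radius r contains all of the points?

The required radius is the distance from (0.5, -2.5) to the farthest point.
Squared distances: 110.5, 72.5, 30.5, 168.5.
Maximum is 168.5, attained at A_4.

168.5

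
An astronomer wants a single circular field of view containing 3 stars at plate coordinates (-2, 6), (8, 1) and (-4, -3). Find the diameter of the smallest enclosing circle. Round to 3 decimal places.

Call the three points A, B, C in the order given.
Side lengths²: AB² = 125, AC² = 85, BC² = 160.
Since BC² = 160 < 125 + 85 = 210, the triangle is acute, so the smallest enclosing circle is the circumcircle.
Circumcentre = (1.5, 0.5), r² = 42.5.
Diameter = 2r = 2√(42.5) ≈ 13.038.

13.038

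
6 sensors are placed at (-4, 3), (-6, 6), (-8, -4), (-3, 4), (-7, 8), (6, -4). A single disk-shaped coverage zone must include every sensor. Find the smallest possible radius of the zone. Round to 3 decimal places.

8.877

A smallest enclosing disk is always determined by at most three of the input points on its boundary.
The minimum enclosing circle is determined by three boundary points: (-8, -4), (-7, 8), (6, -4).
Their circumcentre is (-1, 35/24) with r² = 45385/576.
The farthest remaining point (-6, 6) is at distance² 26281/576 ≤ 45385/576.
r = √(45385/576) ≈ 8.877.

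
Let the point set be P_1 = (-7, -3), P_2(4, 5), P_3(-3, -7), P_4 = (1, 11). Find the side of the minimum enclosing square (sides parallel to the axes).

18

The bounding box has width 11 and height 18.
An axis-aligned square enclosing the set must have side ≥ max(width, height).
So the minimum side is max(11, 18) = 18.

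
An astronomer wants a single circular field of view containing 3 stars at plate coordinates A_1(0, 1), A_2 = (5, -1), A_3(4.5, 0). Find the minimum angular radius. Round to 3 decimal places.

Side lengths²: A_1A_2² = 29, A_1A_3² = 21.25, A_2A_3² = 1.25.
Since A_1A_2² = 29 ≥ 21.25 + 1.25 = 22.5, the angle opposite A_1A_2 is not acute, so the smallest enclosing circle has A_1A_2 as diameter.
Centre = midpoint of A_1A_2 = (2.5, 0), r² = 29/4 = 7.25.
r = √(7.25) ≈ 2.693.

2.693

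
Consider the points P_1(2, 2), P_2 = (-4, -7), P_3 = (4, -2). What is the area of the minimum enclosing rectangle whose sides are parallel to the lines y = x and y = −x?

In coordinates u = x + y, v = x − y the rectangle is axis-aligned; the map (x,y)→(u,v) scales areas by 2.
u-values: 4, -11, 2; range = 4 − (-11) = 15.
v-values: 0, 3, 6; range = 6 − 0 = 6.
Area = (15 × 6) / 2 = 45.

45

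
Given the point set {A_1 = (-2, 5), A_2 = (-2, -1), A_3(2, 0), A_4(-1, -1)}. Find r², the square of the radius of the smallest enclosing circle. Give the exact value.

The minimum enclosing circle of a finite set is fixed by two of the points (as a diameter) or three (as a circumcircle).
The minimum enclosing circle is determined by three boundary points: A_1, A_2, A_3.
Their circumcentre is (-0.625, 2) with r² = 10.890625.
The farthest remaining point A_4 is at distance² 9.140625 ≤ 10.890625.

10.890625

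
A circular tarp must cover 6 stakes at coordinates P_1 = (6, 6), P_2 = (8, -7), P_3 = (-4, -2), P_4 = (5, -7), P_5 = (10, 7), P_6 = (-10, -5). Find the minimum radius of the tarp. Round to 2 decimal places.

By Welzl's lemma the MEC is supported by two points (diametrically opposite) or three points (on a circumcircle).
The farthest pair is P_5–P_6 with squared distance 544. The circle on this segment as diameter has centre (0, 1) and r² = 544/4 = 136.
Check P_1: distance² to centre = 61 ≤ 136, so it lies inside.
All remaining points lie in this disk, and no smaller disk contains both endpoints, so this is the minimum enclosing circle.
r = √136 ≈ 11.66.

11.66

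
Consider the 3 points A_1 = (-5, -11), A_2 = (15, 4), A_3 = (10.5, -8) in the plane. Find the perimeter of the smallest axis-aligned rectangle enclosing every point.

Width = max x − min x = 15 − (-5) = 20.
Height = max y − min y = 4 − (-11) = 15.
Perimeter = 2(20 + 15) = 70.

70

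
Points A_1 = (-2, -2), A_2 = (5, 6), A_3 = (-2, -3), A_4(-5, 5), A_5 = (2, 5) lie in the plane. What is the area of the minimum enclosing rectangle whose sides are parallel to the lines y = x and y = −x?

88

In coordinates u = x + y, v = x − y the rectangle is axis-aligned; the map (x,y)→(u,v) scales areas by 2.
u-values: -4, 11, -5, 0, 7; range = 11 − (-5) = 16.
v-values: 0, -1, 1, -10, -3; range = 1 − (-10) = 11.
Area = (16 × 11) / 2 = 88.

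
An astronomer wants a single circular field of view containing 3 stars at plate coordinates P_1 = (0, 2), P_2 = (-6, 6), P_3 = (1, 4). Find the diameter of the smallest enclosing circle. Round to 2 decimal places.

7.34

Side lengths²: P_1P_2² = 52, P_1P_3² = 5, P_2P_3² = 53.
Since P_2P_3² = 53 < 52 + 5 = 57, the triangle is acute, so the smallest enclosing circle is the circumcircle.
Circumcentre = (-2.625, 4.5625), r² = 13.45703125.
Diameter = 2r = 2√(13.45703125) ≈ 7.34.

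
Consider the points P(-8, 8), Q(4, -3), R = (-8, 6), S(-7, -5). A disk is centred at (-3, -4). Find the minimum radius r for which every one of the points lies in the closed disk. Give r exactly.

The required radius is the distance from (-3, -4) to the farthest point.
Squared distances: 169, 50, 125, 17.
Maximum is 169, attained at P.
r = √169 = 13.

13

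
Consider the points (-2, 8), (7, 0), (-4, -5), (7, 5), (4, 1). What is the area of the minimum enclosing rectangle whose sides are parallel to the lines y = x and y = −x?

178.5

In coordinates u = x + y, v = x − y the rectangle is axis-aligned; the map (x,y)→(u,v) scales areas by 2.
u-values: 6, 7, -9, 12, 5; range = 12 − (-9) = 21.
v-values: -10, 7, 1, 2, 3; range = 7 − (-10) = 17.
Area = (21 × 17) / 2 = 178.5.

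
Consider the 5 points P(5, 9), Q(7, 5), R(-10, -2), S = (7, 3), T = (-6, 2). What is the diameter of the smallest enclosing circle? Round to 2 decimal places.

18.65

The minimum enclosing circle of a finite set is fixed by two of the points (as a diameter) or three (as a circumcircle).
The minimum enclosing circle is determined by three boundary points: P, Q, R.
Their circumcentre is (-86/41, 121/41) with r² = 146185/1681.
The farthest remaining point S is at distance² 139133/1681 ≤ 146185/1681.
Diameter = 2r = 2√(146185/1681) ≈ 18.65.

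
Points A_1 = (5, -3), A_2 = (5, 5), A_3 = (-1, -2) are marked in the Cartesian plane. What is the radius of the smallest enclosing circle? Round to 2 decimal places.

4.67

Side lengths²: A_1A_2² = 64, A_1A_3² = 37, A_2A_3² = 85.
Since A_2A_3² = 85 < 64 + 37 = 101, the triangle is acute, so the smallest enclosing circle is the circumcircle.
Circumcentre = (31/12, 1), r² = 3145/144.
r = √(3145/144) ≈ 4.67.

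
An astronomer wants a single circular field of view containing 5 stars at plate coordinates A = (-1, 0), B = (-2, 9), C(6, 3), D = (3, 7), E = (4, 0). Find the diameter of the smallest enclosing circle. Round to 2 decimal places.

10.82

The minimum enclosing circle of a finite set is fixed by two of the points (as a diameter) or three (as a circumcircle).
The farthest pair is B–E with squared distance 117. The circle on this segment as diameter has centre (1, 4.5) and r² = 117/4 = 29.25.
Check A: distance² to centre = 24.25 ≤ 29.25, so it lies inside.
All remaining points lie in this disk, and no smaller disk contains both endpoints, so this is the minimum enclosing circle.
Diameter = 2r = 2√(29.25) ≈ 10.82.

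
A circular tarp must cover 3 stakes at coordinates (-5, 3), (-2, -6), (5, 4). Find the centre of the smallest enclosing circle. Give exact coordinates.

(23/62, -13/62)

Call the three points A, B, C in the order given.
Side lengths²: AB² = 90, AC² = 101, BC² = 149.
Since BC² = 149 < 101 + 90 = 191, the triangle is acute, so the smallest enclosing circle is the circumcircle.
Circumcentre = (23/62, -13/62), r² = 75245/1922.
Centre = (23/62, -13/62).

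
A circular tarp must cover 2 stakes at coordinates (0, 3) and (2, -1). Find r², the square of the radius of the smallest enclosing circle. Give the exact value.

5

The smallest circle enclosing two points has them as diameter endpoints.
Centre = midpoint = (1, 1); r² = |(0, 3)−(2, -1)|²/4 = 20/4 = 5.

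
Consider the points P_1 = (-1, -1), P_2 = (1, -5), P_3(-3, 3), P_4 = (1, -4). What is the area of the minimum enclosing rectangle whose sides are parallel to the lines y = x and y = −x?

24

In coordinates u = x + y, v = x − y the rectangle is axis-aligned; the map (x,y)→(u,v) scales areas by 2.
u-values: -2, -4, 0, -3; range = 0 − (-4) = 4.
v-values: 0, 6, -6, 5; range = 6 − (-6) = 12.
Area = (4 × 12) / 2 = 24.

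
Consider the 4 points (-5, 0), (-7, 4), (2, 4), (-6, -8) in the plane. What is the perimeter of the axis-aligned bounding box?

42

Width = max x − min x = 2 − (-7) = 9.
Height = max y − min y = 4 − (-8) = 12.
Perimeter = 2(9 + 12) = 42.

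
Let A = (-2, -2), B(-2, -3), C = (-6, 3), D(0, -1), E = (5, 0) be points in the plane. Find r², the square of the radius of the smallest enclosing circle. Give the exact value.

32.5

The minimum enclosing circle of a finite set is fixed by two of the points (as a diameter) or three (as a circumcircle).
The farthest pair is C–E with squared distance 130. The circle on this segment as diameter has centre (-0.5, 1.5) and r² = 130/4 = 32.5.
Check A: distance² to centre = 14.5 ≤ 32.5, so it lies inside.
All remaining points lie in this disk, and no smaller disk contains both endpoints, so this is the minimum enclosing circle.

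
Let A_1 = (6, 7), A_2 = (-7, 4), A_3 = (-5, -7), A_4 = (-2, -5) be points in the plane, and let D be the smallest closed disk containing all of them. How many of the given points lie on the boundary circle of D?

By Welzl's lemma the MEC is supported by two points (diametrically opposite) or three points (on a circumcircle).
The farthest pair is A_1–A_3 with squared distance 317. The circle on this segment as diameter has centre (0.5, 0) and r² = 317/4 = 79.25.
Check A_2: distance² to centre = 72.25 ≤ 79.25, so it lies inside.
All remaining points lie in this disk, and no smaller disk contains both endpoints, so this is the minimum enclosing circle.
The points at distance exactly r from the centre are A_1, A_3 — 2 points.

2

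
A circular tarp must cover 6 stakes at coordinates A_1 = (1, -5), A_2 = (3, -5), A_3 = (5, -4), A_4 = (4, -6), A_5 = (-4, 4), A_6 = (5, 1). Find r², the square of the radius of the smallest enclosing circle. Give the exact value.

The farthest pair is A_4–A_5 with squared distance 164. The circle on this segment as diameter has centre (0, -1) and r² = 164/4 = 41.
Check A_1: distance² to centre = 17 ≤ 41, so it lies inside.
All remaining points lie in this disk, and no smaller disk contains both endpoints, so this is the minimum enclosing circle.

41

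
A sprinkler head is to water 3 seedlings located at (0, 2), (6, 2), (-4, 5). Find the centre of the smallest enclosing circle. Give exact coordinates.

Call the three points A, B, C in the order given.
Side lengths²: AB² = 36, AC² = 25, BC² = 109.
Since BC² = 109 ≥ 36 + 25 = 61, the angle opposite BC is not acute, so the smallest enclosing circle has BC as diameter.
Centre = midpoint of BC = (1, 3.5), r² = 109/4 = 27.25.
Centre = (1, 3.5).

(1, 3.5)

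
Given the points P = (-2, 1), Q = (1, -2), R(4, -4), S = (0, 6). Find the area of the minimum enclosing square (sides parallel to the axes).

100

The bounding box has width 6 and height 10.
An axis-aligned square enclosing the set must have side ≥ max(width, height).
So the minimum side is max(6, 10) = 10.
Area = 10² = 100.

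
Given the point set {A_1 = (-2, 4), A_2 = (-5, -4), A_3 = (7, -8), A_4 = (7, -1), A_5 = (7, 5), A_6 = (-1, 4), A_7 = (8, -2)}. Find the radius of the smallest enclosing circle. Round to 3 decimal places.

The minimum enclosing circle is determined by three boundary points: A_2, A_3, A_5.
Their circumcentre is (2.5, -1.5) with r² = 62.5.
The farthest remaining point A_1 is at distance² 50.5 ≤ 62.5.
r = √(62.5) ≈ 7.906.

7.906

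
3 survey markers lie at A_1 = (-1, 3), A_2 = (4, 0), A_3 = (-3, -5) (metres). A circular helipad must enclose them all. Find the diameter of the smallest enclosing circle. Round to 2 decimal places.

8.99

Side lengths²: A_1A_2² = 34, A_1A_3² = 68, A_2A_3² = 74.
Since A_2A_3² = 74 < 68 + 34 = 102, the triangle is acute, so the smallest enclosing circle is the circumcircle.
Circumcentre = (-6/23, -33/23), r² = 10693/529.
Diameter = 2r = 2√(10693/529) ≈ 8.99.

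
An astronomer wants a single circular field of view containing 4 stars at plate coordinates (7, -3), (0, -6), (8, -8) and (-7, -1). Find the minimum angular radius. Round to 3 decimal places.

The farthest pair is (8, -8)–(-7, -1) with squared distance 274. The circle on this segment as diameter has centre (0.5, -4.5) and r² = 274/4 = 68.5.
Check (7, -3): distance² to centre = 44.5 ≤ 68.5, so it lies inside.
All remaining points lie in this disk, and no smaller disk contains both endpoints, so this is the minimum enclosing circle.
r = √(68.5) ≈ 8.276.

8.276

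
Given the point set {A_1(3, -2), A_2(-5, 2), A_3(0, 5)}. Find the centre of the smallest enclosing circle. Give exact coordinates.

(-8/11, 6/11)

Side lengths²: A_1A_2² = 80, A_1A_3² = 58, A_2A_3² = 34.
Since A_1A_2² = 80 < 58 + 34 = 92, the triangle is acute, so the smallest enclosing circle is the circumcircle.
Circumcentre = (-8/11, 6/11), r² = 2465/121.
Centre = (-8/11, 6/11).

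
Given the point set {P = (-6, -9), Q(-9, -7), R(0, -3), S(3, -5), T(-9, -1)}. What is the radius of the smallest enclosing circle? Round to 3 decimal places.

A smallest enclosing disk is always determined by at most three of the input points on its boundary.
The minimum enclosing circle is determined by three boundary points: Q, S, T.
Their circumcentre is (-10/3, -4) with r² = 370/9.
The farthest remaining point P is at distance² 289/9 ≤ 370/9.
r = √(370/9) ≈ 6.412.

6.412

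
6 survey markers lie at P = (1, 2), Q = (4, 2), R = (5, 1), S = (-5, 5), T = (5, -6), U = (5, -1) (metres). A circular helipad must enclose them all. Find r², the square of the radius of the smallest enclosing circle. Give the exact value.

55.25

By Welzl's lemma the MEC is supported by two points (diametrically opposite) or three points (on a circumcircle).
The farthest pair is S–T with squared distance 221. The circle on this segment as diameter has centre (0, -0.5) and r² = 221/4 = 55.25.
Check P: distance² to centre = 7.25 ≤ 55.25, so it lies inside.
All remaining points lie in this disk, and no smaller disk contains both endpoints, so this is the minimum enclosing circle.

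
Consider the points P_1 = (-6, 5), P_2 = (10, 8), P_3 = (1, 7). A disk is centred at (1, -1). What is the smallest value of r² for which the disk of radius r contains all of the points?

162

The required radius is the distance from (1, -1) to the farthest point.
Squared distances: 85, 162, 64.
Maximum is 162, attained at P_2.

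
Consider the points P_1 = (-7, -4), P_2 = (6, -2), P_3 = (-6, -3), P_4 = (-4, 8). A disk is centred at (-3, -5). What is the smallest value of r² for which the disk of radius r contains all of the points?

The required radius is the distance from (-3, -5) to the farthest point.
Squared distances: 17, 90, 13, 170.
Maximum is 170, attained at P_4.

170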